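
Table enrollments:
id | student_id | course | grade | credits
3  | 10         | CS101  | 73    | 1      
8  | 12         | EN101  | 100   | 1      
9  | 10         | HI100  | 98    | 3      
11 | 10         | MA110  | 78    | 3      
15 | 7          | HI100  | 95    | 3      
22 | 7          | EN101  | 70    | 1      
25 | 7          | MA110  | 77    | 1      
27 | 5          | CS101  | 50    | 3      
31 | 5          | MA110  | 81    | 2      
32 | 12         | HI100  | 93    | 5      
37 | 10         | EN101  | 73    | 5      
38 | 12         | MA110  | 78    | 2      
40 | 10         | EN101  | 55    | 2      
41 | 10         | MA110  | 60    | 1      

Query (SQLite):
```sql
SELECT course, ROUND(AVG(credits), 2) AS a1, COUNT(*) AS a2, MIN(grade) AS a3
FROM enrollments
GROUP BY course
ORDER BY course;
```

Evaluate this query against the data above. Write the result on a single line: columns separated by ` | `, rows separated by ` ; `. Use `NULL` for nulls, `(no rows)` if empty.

Group enrollments by course.
Per group compute: ROUND(AVG(credits), 2), COUNT(*), MIN(grade).
  CS101: ids {3, 27} → ROUND(AVG(credits), 2)=2, COUNT(*)=2, MIN(grade)=50
  EN101: ids {8, 22, 37, 40} → ROUND(AVG(credits), 2)=2.25, COUNT(*)=4, MIN(grade)=55
  HI100: ids {9, 15, 32} → ROUND(AVG(credits), 2)=3.67, COUNT(*)=3, MIN(grade)=93
  MA110: ids {11, 25, 31, 38, 41} → ROUND(AVG(credits), 2)=1.8, COUNT(*)=5, MIN(grade)=60

CS101 | 2 | 2 | 50 ; EN101 | 2.25 | 4 | 55 ; HI100 | 3.67 | 3 | 93 ; MA110 | 1.8 | 5 | 60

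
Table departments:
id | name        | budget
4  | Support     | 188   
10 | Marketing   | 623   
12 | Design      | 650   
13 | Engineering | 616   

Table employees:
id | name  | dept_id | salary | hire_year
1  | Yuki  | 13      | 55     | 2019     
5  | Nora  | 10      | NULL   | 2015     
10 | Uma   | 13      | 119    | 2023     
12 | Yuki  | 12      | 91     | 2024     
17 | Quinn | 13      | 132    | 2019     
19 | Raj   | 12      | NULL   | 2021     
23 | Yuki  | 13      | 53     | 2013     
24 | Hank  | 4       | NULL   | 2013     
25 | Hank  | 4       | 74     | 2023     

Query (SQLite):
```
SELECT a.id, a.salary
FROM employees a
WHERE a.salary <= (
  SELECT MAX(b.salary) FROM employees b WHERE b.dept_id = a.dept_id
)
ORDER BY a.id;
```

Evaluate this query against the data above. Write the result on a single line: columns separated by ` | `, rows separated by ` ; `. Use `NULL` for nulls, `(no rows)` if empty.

1 | 55 ; 10 | 119 ; 12 | 91 ; 17 | 132 ; 23 | 53 ; 25 | 74

For each employees row a, compute MAX(salary) over rows sharing a.dept_id.
Keep row a if a.salary <= that per-group MAX.
  dept_id=4: MAX(salary) = 74
  dept_id=10: MAX(salary) = NULL
  dept_id=12: MAX(salary) = 91
  dept_id=13: MAX(salary) = 132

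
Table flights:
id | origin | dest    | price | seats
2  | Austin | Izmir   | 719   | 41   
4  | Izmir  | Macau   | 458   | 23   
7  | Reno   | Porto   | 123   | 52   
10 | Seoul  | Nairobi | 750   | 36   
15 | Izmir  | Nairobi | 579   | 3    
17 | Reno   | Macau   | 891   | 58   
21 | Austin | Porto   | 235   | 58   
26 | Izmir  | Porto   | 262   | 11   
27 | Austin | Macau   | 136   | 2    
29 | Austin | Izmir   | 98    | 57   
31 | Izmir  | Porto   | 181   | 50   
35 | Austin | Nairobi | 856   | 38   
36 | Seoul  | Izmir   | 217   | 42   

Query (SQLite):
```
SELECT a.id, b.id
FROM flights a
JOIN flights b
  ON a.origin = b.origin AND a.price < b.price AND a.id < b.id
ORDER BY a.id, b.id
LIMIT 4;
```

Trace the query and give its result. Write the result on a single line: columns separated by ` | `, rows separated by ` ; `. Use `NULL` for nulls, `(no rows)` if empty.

2 | 35 ; 4 | 15 ; 7 | 17 ; 21 | 35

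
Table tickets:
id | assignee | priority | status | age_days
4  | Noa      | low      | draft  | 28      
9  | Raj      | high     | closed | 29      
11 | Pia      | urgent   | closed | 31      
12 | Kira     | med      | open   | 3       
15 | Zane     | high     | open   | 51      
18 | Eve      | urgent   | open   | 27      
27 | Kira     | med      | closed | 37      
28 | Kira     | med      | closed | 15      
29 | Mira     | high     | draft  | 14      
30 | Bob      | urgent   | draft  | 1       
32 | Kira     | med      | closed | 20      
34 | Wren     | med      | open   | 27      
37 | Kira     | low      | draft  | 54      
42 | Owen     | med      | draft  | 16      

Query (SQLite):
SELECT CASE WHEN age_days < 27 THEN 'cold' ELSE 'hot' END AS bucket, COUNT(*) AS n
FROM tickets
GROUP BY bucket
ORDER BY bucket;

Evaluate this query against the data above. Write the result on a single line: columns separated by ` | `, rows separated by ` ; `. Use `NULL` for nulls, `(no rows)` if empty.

Bucket rows by age_days < 27 → 'cold' else 'hot'; count each bucket.

cold | 6 ; hot | 8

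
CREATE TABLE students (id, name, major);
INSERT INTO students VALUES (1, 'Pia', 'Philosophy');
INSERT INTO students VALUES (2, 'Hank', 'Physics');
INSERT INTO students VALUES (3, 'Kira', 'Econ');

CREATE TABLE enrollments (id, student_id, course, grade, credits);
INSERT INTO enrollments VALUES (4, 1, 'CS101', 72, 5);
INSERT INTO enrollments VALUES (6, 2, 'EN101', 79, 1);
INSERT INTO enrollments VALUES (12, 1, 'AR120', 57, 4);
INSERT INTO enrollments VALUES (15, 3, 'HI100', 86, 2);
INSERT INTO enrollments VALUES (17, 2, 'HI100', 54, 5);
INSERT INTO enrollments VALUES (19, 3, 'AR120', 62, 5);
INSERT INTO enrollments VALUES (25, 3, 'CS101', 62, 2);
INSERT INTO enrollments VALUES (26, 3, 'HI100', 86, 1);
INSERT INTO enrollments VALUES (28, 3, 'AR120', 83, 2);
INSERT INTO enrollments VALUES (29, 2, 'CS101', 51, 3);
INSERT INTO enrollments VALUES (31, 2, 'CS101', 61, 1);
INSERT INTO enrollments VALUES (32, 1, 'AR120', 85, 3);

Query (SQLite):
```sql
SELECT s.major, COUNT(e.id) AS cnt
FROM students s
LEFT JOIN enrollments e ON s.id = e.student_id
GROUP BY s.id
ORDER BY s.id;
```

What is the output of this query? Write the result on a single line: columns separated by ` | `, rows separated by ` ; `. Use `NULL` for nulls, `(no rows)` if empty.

LEFT JOIN keeps every students row; unmatched ones get NULL for enrollments columns.
Group by students.id and compute COUNT(e.id). COUNT(col) of an all-NULL group is 0.
  1: ids {4, 12, 32} → COUNT(e.id)=3
  2: ids {6, 17, 29, 31} → COUNT(e.id)=4
  3: ids {15, 19, 25, 26, 28} → COUNT(e.id)=5

Philosophy | 3 ; Physics | 4 ; Econ | 5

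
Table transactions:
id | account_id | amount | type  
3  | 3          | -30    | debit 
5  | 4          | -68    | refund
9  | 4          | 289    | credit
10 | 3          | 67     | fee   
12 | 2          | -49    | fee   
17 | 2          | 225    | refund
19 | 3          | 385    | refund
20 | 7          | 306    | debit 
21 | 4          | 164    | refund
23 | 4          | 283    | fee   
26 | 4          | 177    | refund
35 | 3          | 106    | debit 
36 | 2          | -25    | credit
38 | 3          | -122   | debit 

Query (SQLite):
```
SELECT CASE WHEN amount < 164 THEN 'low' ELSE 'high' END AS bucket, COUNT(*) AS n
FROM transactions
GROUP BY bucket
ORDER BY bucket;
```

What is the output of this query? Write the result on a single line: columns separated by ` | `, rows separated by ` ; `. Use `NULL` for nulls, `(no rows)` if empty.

high | 7 ; low | 7

Bucket rows by amount < 164 → 'low' else 'high'; count each bucket.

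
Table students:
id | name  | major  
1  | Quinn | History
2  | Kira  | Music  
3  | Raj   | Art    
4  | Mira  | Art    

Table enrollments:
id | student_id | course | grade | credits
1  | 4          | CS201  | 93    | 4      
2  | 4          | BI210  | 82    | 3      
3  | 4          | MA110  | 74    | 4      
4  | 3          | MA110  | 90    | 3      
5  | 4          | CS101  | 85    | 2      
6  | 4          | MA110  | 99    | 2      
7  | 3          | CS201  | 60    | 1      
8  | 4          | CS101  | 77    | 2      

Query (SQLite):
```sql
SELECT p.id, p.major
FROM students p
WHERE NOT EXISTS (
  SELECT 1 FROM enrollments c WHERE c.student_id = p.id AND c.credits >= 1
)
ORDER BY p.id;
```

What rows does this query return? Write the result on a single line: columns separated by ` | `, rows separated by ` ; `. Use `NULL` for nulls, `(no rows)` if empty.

1 | History ; 2 | Music

For each students row, check whether any enrollments with matching student_id has credits >= 1.
Keep rows where that is false.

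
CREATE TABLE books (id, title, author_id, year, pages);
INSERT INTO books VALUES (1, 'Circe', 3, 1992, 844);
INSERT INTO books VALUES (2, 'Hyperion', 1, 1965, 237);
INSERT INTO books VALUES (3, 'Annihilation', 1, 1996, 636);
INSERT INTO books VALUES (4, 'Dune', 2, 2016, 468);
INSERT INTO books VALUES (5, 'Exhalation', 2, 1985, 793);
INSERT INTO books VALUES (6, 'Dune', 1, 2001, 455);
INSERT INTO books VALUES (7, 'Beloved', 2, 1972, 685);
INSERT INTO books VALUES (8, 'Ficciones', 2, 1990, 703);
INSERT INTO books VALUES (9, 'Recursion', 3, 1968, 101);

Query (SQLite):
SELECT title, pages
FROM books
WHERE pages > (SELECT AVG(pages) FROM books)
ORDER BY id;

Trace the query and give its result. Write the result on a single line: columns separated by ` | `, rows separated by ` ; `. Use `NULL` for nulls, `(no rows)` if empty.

Scalar subquery: AVG(pages) over all books rows = 546.888889 (≈; comparison uses full precision).
Keep rows where pages > that value.

Circe | 844 ; Annihilation | 636 ; Exhalation | 793 ; Beloved | 685 ; Ficciones | 703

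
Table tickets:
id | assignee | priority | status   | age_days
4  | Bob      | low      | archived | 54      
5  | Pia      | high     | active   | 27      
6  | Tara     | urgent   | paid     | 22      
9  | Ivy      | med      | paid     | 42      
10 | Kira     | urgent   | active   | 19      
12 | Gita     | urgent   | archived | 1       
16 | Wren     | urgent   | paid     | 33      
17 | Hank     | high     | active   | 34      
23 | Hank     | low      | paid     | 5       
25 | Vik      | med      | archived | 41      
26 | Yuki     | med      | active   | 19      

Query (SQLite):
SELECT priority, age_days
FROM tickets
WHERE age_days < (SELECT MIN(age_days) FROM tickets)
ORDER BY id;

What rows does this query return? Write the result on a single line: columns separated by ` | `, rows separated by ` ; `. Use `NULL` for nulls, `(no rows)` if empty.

(no rows)

Scalar subquery: MIN(age_days) over all tickets rows = 1.
Keep rows where age_days < that value.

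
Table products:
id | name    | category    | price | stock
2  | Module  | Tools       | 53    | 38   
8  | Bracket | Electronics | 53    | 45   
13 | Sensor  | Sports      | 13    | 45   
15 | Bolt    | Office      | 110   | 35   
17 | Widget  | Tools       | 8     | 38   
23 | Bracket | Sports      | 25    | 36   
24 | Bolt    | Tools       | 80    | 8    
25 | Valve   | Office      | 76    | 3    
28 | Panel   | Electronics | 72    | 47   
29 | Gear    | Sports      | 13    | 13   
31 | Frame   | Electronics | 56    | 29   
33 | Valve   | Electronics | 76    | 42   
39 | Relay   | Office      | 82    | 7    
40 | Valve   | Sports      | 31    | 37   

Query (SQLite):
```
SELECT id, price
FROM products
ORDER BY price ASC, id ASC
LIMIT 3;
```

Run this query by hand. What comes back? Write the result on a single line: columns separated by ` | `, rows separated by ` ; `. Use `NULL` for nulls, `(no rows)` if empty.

17 | 8 ; 13 | 13 ; 29 | 13

Sort by price asc, tiebreak id asc: (8, id=17), (13, id=13), (13, id=29), (25, id=23), (31, id=40), (53, id=2) …. Take first 3.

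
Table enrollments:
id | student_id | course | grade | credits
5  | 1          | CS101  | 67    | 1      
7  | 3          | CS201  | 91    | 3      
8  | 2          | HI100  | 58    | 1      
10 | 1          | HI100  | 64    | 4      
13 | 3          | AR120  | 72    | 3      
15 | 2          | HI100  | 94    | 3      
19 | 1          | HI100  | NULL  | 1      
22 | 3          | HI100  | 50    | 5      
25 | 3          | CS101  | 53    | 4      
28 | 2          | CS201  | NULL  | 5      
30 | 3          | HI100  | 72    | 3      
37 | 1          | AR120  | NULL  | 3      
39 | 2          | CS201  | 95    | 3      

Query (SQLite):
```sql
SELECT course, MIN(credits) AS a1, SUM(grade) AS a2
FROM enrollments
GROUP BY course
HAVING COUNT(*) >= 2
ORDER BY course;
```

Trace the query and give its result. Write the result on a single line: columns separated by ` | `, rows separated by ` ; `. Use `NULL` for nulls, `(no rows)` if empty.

Group enrollments by course.
Per group compute: MIN(credits), SUM(grade).
HAVING: drop groups with fewer than 2 rows.
  AR120: ids {13, 37} → MIN(credits)=3, SUM(grade)=72
  CS101: ids {5, 25} → MIN(credits)=1, SUM(grade)=120
  CS201: ids {7, 28, 39} → MIN(credits)=3, SUM(grade)=186
  HI100: ids {8, 10, 15, 19, 22, 30} → MIN(credits)=1, SUM(grade)=338

AR120 | 3 | 72 ; CS101 | 1 | 120 ; CS201 | 3 | 186 ; HI100 | 1 | 338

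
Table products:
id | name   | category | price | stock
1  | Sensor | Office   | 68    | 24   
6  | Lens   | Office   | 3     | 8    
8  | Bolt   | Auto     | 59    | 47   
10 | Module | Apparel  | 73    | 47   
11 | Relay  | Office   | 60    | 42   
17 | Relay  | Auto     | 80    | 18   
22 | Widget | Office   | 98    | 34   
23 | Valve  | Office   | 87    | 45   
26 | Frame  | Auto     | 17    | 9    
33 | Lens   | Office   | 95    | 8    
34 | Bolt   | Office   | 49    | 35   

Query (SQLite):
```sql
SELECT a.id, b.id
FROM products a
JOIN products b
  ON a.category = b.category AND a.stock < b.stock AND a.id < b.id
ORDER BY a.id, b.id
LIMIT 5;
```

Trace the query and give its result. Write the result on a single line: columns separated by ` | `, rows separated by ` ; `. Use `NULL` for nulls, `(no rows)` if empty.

Pairs (a,b) with same category, a.stock < b.stock, a.id < b.id.
category groups: Apparel:{10} Auto:{8,17,26} Office:{1,6,11,22,23,33,34}
Ordered by (a.id, b.id); first 5.

1 | 11 ; 1 | 22 ; 1 | 23 ; 1 | 34 ; 6 | 11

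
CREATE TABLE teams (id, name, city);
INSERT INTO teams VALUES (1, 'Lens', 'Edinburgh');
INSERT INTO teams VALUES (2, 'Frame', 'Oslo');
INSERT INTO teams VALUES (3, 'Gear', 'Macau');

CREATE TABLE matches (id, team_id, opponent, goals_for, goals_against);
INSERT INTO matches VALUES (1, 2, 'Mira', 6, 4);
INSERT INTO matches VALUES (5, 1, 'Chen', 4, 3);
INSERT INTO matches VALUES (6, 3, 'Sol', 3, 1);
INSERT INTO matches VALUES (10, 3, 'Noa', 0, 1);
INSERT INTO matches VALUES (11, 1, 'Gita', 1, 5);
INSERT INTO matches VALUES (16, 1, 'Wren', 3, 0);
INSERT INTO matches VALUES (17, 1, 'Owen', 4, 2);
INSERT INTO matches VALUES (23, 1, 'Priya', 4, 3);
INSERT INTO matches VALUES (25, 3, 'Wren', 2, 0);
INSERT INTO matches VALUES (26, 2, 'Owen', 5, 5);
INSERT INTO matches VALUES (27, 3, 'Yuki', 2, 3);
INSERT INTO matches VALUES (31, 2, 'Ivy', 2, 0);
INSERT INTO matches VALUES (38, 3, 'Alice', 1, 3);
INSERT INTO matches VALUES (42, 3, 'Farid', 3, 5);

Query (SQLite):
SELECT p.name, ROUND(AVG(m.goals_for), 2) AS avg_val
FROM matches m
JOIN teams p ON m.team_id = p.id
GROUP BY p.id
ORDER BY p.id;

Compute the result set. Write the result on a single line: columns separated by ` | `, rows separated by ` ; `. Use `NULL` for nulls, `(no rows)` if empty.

Lens | 3.2 ; Frame | 4.33 ; Gear | 1.83

Join each matches row to its teams via team_id.
Group joined rows by teams.id; compute ROUND(AVG(m.goals_for), 2) per group.
  1: ids {5, 11, 16, 17, 23} → ROUND(AVG(m.goals_for), 2)=3.2
  2: ids {1, 26, 31} → ROUND(AVG(m.goals_for), 2)=4.33
  3: ids {6, 10, 25, 27, 38, 42} → ROUND(AVG(m.goals_for), 2)=1.83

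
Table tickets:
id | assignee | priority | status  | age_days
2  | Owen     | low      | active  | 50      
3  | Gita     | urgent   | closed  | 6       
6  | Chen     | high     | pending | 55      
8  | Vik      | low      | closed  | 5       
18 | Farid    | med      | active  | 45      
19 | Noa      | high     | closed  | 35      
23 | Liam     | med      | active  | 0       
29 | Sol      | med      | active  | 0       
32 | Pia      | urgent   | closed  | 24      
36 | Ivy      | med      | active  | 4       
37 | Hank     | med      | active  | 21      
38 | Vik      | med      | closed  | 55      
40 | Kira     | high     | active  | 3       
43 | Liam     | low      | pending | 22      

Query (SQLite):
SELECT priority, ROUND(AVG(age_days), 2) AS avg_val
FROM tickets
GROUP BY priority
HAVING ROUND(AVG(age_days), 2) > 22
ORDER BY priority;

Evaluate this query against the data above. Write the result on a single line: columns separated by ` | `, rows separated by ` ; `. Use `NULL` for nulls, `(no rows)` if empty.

Partition tickets by priority; compute ROUND(AVG(age_days), 2) within each group.
HAVING: keep groups where ROUND(AVG(age_days), 2) > 22.
  high: ids {6, 19, 40} → ROUND(AVG(age_days), 2)=31
  low: ids {2, 8, 43} → ROUND(AVG(age_days), 2)=25.67
  med: ids {18, 23, 29, 36, 37, 38} → ROUND(AVG(age_days), 2)=20.83
  urgent: ids {3, 32} → ROUND(AVG(age_days), 2)=15

high | 31 ; low | 25.67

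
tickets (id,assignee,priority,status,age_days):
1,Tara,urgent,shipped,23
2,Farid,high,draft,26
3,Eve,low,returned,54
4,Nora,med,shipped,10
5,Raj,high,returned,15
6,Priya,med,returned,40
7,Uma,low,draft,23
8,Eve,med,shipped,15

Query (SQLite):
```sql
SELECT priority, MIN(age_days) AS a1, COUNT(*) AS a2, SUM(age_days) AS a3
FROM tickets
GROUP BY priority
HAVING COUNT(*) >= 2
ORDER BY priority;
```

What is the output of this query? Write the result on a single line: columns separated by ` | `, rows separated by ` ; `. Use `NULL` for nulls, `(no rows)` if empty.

high | 15 | 2 | 41 ; low | 23 | 2 | 77 ; med | 10 | 3 | 65

Group tickets by priority.
Per group compute: MIN(age_days), COUNT(*), SUM(age_days).
HAVING: drop groups with fewer than 2 rows.
  high: ids {2, 5} → MIN(age_days)=15, COUNT(*)=2, SUM(age_days)=41
  low: ids {3, 7} → MIN(age_days)=23, COUNT(*)=2, SUM(age_days)=77
  med: ids {4, 6, 8} → MIN(age_days)=10, COUNT(*)=3, SUM(age_days)=65
  urgent: ids {1} → MIN(age_days)=23, COUNT(*)=1, SUM(age_days)=23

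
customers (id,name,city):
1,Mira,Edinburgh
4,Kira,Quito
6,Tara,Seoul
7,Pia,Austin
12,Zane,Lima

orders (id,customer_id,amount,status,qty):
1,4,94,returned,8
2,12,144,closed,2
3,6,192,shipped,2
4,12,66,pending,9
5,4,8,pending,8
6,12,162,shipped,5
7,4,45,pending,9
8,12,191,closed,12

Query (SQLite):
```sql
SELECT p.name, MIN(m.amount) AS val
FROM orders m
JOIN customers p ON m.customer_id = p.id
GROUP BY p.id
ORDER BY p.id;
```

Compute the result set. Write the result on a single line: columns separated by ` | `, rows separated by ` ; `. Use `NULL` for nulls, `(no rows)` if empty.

Kira | 8 ; Tara | 192 ; Zane | 66

Join each orders row to its customers via customer_id.
Group joined rows by customers.id; compute MIN(m.amount) per group.
  4: ids {1, 5, 7} → MIN(m.amount)=8
  6: ids {3} → MIN(m.amount)=192
  12: ids {2, 4, 6, 8} → MIN(m.amount)=66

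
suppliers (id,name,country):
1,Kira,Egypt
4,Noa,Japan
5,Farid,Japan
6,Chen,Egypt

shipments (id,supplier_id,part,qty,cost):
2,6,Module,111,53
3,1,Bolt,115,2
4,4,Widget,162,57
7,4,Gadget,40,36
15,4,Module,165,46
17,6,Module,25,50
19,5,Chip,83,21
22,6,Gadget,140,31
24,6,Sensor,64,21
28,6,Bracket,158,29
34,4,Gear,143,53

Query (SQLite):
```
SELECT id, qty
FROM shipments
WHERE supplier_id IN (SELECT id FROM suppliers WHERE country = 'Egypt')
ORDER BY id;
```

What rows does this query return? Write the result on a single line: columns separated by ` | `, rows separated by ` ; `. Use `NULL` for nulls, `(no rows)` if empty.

Inner query: suppliers.id where country = 'Egypt'.
Outer: keep shipments rows whose supplier_id is in that set.
Inner query → {1, 6}

2 | 111 ; 3 | 115 ; 17 | 25 ; 22 | 140 ; 24 | 64 ; 28 | 158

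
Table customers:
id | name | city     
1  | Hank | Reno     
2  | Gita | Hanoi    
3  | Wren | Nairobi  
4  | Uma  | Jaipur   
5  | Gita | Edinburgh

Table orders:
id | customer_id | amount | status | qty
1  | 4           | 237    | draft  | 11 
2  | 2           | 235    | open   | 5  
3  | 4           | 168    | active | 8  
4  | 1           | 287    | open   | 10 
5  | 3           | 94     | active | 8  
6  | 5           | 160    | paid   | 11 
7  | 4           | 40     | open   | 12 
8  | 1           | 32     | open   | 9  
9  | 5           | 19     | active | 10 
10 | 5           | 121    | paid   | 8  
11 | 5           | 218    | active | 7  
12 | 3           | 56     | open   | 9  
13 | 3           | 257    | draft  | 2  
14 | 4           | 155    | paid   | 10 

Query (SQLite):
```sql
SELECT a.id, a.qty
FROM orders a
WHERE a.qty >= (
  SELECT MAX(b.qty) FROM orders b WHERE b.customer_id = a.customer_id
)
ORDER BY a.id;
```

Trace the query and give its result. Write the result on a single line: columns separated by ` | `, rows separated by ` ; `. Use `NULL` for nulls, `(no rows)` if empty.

For each orders row a, compute MAX(qty) over rows sharing a.customer_id.
Keep row a if a.qty >= that per-group MAX.
  customer_id=1: MAX(qty) = 10
  customer_id=2: MAX(qty) = 5
  customer_id=3: MAX(qty) = 9
  customer_id=4: MAX(qty) = 12
  customer_id=5: MAX(qty) = 11

2 | 5 ; 4 | 10 ; 6 | 11 ; 7 | 12 ; 12 | 9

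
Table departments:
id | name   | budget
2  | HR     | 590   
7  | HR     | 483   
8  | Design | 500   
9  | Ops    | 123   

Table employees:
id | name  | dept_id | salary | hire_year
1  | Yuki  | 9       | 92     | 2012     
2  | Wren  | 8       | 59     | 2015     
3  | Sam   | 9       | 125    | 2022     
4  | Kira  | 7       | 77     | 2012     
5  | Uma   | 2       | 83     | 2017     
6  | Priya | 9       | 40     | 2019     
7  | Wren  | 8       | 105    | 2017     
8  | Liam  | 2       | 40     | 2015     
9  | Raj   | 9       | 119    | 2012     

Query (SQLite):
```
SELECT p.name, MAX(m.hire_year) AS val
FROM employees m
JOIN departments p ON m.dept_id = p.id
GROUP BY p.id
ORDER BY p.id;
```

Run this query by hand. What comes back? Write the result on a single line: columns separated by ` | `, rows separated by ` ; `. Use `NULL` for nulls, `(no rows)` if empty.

Join each employees row to its departments via dept_id.
Group joined rows by departments.id; compute MAX(m.hire_year) per group.
  2: ids {5, 8} → MAX(m.hire_year)=2017
  7: ids {4} → MAX(m.hire_year)=2012
  8: ids {2, 7} → MAX(m.hire_year)=2017
  9: ids {1, 3, 6, 9} → MAX(m.hire_year)=2022

HR | 2017 ; HR | 2012 ; Design | 2017 ; Ops | 2022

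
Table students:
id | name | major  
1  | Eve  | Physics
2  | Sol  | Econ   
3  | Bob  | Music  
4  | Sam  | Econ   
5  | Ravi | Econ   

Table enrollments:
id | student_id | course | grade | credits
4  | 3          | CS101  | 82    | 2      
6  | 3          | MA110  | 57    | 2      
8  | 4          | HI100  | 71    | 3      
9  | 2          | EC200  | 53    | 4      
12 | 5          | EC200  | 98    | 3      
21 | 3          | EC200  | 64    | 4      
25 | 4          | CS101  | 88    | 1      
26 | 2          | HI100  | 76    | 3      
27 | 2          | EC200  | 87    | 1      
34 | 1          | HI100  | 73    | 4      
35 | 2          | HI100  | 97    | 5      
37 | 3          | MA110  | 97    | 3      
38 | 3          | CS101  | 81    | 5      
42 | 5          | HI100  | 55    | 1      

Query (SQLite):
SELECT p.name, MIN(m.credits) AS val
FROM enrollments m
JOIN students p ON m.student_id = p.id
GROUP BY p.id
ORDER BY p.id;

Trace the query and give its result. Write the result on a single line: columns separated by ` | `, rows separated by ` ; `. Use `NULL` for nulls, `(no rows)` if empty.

Eve | 4 ; Sol | 1 ; Bob | 2 ; Sam | 1 ; Ravi | 1

Join each enrollments row to its students via student_id.
Group joined rows by students.id; compute MIN(m.credits) per group.
  1: ids {34} → MIN(m.credits)=4
  2: ids {9, 26, 27, 35} → MIN(m.credits)=1
  3: ids {4, 6, 21, 37, 38} → MIN(m.credits)=2
  4: ids {8, 25} → MIN(m.credits)=1
  5: ids {12, 42} → MIN(m.credits)=1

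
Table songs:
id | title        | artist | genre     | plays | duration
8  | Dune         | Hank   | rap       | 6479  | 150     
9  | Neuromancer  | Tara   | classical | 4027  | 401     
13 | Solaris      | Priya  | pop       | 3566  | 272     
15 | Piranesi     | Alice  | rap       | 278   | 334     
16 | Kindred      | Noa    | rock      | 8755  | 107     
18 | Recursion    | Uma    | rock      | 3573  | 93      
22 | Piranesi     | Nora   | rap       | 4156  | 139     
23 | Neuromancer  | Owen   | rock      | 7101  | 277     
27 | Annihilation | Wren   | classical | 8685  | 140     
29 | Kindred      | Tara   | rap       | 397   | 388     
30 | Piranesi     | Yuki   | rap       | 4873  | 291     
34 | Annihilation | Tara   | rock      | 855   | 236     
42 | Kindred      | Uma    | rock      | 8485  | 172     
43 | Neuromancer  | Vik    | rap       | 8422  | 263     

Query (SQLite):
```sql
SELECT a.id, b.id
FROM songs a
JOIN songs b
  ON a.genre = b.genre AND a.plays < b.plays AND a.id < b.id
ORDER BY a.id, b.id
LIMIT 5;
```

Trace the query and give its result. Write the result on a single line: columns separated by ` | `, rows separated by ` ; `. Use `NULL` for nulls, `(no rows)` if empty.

Pairs (a,b) with same genre, a.plays < b.plays, a.id < b.id.
genre groups: classical:{9,27} pop:{13} rap:{8,15,22,29,30,43} rock:{16,18,23,34,42}
Ordered by (a.id, b.id); first 5.

8 | 43 ; 9 | 27 ; 15 | 22 ; 15 | 29 ; 15 | 30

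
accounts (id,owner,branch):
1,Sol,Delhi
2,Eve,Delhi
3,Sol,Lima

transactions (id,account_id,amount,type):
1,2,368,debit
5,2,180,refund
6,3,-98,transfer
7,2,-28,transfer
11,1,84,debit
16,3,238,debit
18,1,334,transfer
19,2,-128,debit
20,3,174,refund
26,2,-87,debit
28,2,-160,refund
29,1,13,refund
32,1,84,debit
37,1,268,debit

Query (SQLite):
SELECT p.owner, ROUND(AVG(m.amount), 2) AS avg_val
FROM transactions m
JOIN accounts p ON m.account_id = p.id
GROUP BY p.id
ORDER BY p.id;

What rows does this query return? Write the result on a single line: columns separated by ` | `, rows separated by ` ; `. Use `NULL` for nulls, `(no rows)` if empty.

Join each transactions row to its accounts via account_id.
Group joined rows by accounts.id; compute ROUND(AVG(m.amount), 2) per group.
  1: ids {11, 18, 29, 32, 37} → ROUND(AVG(m.amount), 2)=156.6
  2: ids {1, 5, 7, 19, 26, 28} → ROUND(AVG(m.amount), 2)=24.17
  3: ids {6, 16, 20} → ROUND(AVG(m.amount), 2)=104.67

Sol | 156.6 ; Eve | 24.17 ; Sol | 104.67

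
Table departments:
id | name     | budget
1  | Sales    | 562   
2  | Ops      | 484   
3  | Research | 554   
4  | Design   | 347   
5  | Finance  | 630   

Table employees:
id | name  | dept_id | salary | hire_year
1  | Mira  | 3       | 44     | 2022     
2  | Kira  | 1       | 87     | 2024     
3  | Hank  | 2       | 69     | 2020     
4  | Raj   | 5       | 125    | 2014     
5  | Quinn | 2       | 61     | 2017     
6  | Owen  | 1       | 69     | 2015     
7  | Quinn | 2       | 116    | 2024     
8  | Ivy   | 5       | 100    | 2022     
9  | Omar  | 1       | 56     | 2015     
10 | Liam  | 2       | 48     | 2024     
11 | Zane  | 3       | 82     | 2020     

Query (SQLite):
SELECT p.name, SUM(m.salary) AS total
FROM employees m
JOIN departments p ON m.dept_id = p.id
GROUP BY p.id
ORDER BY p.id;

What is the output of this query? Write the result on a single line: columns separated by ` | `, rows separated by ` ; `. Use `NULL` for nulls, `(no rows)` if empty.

Sales | 212 ; Ops | 294 ; Research | 126 ; Finance | 225

Join each employees row to its departments via dept_id.
Group joined rows by departments.id; compute SUM(m.salary) per group.
  1: ids {2, 6, 9} → SUM(m.salary)=212
  2: ids {3, 5, 7, 10} → SUM(m.salary)=294
  3: ids {1, 11} → SUM(m.salary)=126
  5: ids {4, 8} → SUM(m.salary)=225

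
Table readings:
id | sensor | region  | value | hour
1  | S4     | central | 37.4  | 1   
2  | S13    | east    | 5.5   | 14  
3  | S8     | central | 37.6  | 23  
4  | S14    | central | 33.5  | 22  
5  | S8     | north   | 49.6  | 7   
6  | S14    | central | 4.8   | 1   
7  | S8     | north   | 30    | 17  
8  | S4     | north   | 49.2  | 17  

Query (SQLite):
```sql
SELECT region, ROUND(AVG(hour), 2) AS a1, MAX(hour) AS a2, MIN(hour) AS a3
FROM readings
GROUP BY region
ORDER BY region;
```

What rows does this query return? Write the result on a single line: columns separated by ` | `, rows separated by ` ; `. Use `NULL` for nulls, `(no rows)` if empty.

Group readings by region.
Per group compute: ROUND(AVG(hour), 2), MAX(hour), MIN(hour).
  central: ids {1, 3, 4, 6} → ROUND(AVG(hour), 2)=11.75, MAX(hour)=23, MIN(hour)=1
  east: ids {2} → ROUND(AVG(hour), 2)=14, MAX(hour)=14, MIN(hour)=14
  north: ids {5, 7, 8} → ROUND(AVG(hour), 2)=13.67, MAX(hour)=17, MIN(hour)=7

central | 11.75 | 23 | 1 ; east | 14 | 14 | 14 ; north | 13.67 | 17 | 7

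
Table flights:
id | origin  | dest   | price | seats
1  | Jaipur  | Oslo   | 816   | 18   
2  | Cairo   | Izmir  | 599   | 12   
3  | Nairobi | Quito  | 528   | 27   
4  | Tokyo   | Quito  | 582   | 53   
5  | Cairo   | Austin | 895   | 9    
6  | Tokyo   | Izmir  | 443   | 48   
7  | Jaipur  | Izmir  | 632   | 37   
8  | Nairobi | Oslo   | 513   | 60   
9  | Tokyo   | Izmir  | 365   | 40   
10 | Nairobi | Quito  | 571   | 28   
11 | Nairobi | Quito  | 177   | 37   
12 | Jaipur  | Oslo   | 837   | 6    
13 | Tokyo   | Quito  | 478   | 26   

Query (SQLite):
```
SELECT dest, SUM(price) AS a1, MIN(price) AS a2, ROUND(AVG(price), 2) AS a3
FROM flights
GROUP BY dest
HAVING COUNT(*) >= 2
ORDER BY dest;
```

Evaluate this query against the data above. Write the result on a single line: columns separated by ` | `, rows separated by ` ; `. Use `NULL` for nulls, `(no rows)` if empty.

Group flights by dest.
Per group compute: SUM(price), MIN(price), ROUND(AVG(price), 2).
HAVING: drop groups with fewer than 2 rows.
  Austin: ids {5} → SUM(price)=895, MIN(price)=895, ROUND(AVG(price), 2)=895
  Izmir: ids {2, 6, 7, 9} → SUM(price)=2039, MIN(price)=365, ROUND(AVG(price), 2)=509.75
  Oslo: ids {1, 8, 12} → SUM(price)=2166, MIN(price)=513, ROUND(AVG(price), 2)=722
  Quito: ids {3, 4, 10, 11, 13} → SUM(price)=2336, MIN(price)=177, ROUND(AVG(price), 2)=467.2

Izmir | 2039 | 365 | 509.75 ; Oslo | 2166 | 513 | 722 ; Quito | 2336 | 177 | 467.2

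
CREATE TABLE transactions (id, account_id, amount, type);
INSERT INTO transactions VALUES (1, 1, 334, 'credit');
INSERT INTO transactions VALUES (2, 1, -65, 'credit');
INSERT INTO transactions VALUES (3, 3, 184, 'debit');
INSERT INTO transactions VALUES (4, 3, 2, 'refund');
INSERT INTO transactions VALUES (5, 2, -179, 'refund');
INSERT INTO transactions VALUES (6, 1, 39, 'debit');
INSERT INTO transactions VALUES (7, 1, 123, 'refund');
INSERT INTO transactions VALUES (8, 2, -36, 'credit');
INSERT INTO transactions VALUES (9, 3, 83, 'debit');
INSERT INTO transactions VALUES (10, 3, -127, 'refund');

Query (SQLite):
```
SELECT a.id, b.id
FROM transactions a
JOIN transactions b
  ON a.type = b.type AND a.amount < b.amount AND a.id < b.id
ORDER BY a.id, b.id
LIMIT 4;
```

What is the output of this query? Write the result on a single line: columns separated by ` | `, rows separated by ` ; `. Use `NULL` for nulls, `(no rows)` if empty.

Pairs (a,b) with same type, a.amount < b.amount, a.id < b.id.
type groups: credit:{1,2,8} debit:{3,6,9} refund:{4,5,7,10}
Ordered by (a.id, b.id); first 4.

2 | 8 ; 4 | 7 ; 5 | 7 ; 5 | 10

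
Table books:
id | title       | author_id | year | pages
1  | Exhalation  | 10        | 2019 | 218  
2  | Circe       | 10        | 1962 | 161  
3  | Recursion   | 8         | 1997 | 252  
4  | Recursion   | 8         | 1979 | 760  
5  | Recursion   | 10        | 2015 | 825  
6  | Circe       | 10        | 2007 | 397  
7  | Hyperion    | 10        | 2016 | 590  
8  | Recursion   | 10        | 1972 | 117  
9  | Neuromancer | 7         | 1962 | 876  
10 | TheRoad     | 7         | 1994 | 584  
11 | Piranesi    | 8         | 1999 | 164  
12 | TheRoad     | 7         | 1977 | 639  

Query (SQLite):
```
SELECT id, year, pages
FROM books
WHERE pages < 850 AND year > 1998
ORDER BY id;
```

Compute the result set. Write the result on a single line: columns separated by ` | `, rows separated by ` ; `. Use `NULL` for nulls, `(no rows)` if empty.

1 | 2019 | 218 ; 5 | 2015 | 825 ; 6 | 2007 | 397 ; 7 | 2016 | 590 ; 11 | 1999 | 164

pages < 850: ids {1, 2, 3, 4, 5, 6, 7, 8, 10, 11, 12}
year > 1998: ids {1, 5, 6, 7, 11}
Combine with AND.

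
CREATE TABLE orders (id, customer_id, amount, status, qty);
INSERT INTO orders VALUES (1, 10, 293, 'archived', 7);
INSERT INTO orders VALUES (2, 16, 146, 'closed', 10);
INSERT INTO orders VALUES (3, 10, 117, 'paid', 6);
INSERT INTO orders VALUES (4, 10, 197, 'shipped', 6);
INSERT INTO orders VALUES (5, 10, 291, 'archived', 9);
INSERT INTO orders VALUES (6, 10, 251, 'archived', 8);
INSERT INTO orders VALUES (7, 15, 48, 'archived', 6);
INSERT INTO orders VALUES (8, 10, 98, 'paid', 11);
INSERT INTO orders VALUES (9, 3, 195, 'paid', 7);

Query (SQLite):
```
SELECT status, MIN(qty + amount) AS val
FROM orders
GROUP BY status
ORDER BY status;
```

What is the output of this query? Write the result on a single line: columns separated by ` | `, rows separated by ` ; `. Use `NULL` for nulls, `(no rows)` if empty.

archived | 54 ; closed | 156 ; paid | 109 ; shipped | 203

For each row compute qty + amount.
Group by status; take MIN of the expression per group.
  archived: ids {1, 5, 6, 7} → MIN(qty + amount)=54
  closed: ids {2} → MIN(qty + amount)=156
  paid: ids {3, 8, 9} → MIN(qty + amount)=109
  shipped: ids {4} → MIN(qty + amount)=203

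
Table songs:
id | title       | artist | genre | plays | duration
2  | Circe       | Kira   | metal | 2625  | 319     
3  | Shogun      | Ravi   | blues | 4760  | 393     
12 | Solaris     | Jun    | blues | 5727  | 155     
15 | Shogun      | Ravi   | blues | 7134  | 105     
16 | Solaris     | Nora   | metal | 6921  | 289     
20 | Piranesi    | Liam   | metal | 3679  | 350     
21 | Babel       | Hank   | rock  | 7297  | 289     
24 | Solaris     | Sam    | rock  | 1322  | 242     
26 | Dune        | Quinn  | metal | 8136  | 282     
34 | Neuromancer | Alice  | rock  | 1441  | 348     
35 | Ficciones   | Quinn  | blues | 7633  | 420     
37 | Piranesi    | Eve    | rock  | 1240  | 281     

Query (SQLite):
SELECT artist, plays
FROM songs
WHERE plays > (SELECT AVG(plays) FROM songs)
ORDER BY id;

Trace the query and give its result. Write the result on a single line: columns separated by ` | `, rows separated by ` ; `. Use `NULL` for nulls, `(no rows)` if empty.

Scalar subquery: AVG(plays) over all songs rows = 4826.25.
Keep rows where plays > that value.

Jun | 5727 ; Ravi | 7134 ; Nora | 6921 ; Hank | 7297 ; Quinn | 8136 ; Quinn | 7633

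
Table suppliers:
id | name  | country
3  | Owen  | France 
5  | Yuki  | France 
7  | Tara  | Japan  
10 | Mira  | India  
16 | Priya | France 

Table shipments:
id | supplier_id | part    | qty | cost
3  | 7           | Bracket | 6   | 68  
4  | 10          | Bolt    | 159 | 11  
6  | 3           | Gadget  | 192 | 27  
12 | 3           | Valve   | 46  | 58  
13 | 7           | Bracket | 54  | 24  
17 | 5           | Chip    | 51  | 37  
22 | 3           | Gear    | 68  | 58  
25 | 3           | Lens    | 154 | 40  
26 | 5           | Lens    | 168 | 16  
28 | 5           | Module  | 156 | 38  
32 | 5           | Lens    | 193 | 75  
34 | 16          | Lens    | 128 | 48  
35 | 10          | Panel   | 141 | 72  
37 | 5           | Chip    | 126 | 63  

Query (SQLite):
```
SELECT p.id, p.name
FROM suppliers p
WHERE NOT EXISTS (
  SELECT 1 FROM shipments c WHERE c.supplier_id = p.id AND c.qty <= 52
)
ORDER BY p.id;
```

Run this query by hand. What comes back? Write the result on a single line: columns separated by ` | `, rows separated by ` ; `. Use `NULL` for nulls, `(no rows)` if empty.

For each suppliers row, check whether any shipments with matching supplier_id has qty <= 52.
Keep rows where that is false.

10 | Mira ; 16 | Priya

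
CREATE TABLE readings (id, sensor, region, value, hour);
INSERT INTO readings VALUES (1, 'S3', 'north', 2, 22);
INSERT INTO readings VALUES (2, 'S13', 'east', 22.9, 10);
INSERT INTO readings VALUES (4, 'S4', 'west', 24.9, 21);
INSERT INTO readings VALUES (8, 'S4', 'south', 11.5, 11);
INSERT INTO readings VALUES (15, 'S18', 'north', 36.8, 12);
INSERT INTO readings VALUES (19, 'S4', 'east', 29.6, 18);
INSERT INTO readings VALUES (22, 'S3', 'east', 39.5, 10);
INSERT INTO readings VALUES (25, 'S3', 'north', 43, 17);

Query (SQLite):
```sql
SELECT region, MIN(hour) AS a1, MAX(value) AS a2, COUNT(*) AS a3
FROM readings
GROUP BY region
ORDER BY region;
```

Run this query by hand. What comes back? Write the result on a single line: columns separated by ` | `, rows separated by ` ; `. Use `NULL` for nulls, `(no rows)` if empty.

east | 10 | 39.5 | 3 ; north | 12 | 43 | 3 ; south | 11 | 11.5 | 1 ; west | 21 | 24.9 | 1

Group readings by region.
Per group compute: MIN(hour), MAX(value), COUNT(*).
  east: ids {2, 19, 22} → MIN(hour)=10, MAX(value)=39.5, COUNT(*)=3
  north: ids {1, 15, 25} → MIN(hour)=12, MAX(value)=43, COUNT(*)=3
  south: ids {8} → MIN(hour)=11, MAX(value)=11.5, COUNT(*)=1
  west: ids {4} → MIN(hour)=21, MAX(value)=24.9, COUNT(*)=1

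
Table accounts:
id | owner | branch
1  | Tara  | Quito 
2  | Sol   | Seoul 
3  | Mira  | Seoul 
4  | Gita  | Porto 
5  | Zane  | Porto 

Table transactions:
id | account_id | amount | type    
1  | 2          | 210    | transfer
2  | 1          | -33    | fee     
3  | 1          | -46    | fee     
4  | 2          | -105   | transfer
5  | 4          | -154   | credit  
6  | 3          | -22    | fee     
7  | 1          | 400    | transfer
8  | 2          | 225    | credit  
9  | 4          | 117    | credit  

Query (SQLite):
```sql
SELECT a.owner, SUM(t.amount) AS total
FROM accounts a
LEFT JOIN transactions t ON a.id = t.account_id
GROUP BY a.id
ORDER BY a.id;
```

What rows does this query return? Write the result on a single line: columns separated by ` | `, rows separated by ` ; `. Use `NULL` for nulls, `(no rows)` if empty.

LEFT JOIN keeps every accounts row; unmatched ones get NULL for transactions columns.
Group by accounts.id and compute SUM(t.amount). SUM over an all-NULL group is NULL.
  1: ids {2, 3, 7} → SUM(t.amount)=321
  2: ids {1, 4, 8} → SUM(t.amount)=330
  3: ids {6} → SUM(t.amount)=-22
  4: ids {5, 9} → SUM(t.amount)=-37
  5: ids {—} → SUM(t.amount)=NULL

Tara | 321 ; Sol | 330 ; Mira | -22 ; Gita | -37 ; Zane | NULL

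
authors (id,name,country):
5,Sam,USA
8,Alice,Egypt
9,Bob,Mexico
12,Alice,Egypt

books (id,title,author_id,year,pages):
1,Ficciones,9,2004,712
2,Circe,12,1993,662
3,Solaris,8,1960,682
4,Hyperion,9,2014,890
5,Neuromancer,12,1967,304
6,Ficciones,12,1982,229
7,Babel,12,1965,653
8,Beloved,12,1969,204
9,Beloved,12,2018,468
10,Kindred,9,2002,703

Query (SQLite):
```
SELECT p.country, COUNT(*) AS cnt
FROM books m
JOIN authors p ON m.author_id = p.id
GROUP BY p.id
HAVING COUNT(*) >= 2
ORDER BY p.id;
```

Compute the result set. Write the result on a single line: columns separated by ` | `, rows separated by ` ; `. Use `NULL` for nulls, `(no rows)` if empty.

Join each books row to its authors via author_id.
Group joined rows by authors.id; compute COUNT(*) per group.
HAVING: keep groups with count ≥ 2.
  8: ids {3} → COUNT(*)=1
  9: ids {1, 4, 10} → COUNT(*)=3
  12: ids {2, 5, 6, 7, 8, 9} → COUNT(*)=6

Mexico | 3 ; Egypt | 6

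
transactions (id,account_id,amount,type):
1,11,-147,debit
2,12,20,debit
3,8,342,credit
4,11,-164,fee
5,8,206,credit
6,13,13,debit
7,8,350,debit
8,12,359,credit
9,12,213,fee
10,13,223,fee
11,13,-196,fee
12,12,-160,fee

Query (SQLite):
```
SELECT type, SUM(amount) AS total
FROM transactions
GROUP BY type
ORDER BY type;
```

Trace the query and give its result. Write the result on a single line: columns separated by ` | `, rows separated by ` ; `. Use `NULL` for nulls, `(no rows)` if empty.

Partition transactions by type; compute SUM(amount) within each group.
  credit: ids {3, 5, 8} → SUM(amount)=907
  debit: ids {1, 2, 6, 7} → SUM(amount)=236
  fee: ids {4, 9, 10, 11, 12} → SUM(amount)=-84

credit | 907 ; debit | 236 ; fee | -84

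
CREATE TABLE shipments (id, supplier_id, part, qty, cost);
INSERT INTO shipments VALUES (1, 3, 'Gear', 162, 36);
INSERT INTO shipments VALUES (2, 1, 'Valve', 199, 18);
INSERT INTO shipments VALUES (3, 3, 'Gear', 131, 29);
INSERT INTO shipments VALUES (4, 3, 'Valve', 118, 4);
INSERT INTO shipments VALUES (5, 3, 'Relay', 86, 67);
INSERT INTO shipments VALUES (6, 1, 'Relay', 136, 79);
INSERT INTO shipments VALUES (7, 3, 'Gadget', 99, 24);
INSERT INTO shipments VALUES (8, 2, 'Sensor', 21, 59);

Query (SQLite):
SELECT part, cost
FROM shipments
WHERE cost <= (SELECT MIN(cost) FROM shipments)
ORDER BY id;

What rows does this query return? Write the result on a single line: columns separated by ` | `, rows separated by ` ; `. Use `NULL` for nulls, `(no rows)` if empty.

Valve | 4

Scalar subquery: MIN(cost) over all shipments rows = 4.
Keep rows where cost <= that value.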